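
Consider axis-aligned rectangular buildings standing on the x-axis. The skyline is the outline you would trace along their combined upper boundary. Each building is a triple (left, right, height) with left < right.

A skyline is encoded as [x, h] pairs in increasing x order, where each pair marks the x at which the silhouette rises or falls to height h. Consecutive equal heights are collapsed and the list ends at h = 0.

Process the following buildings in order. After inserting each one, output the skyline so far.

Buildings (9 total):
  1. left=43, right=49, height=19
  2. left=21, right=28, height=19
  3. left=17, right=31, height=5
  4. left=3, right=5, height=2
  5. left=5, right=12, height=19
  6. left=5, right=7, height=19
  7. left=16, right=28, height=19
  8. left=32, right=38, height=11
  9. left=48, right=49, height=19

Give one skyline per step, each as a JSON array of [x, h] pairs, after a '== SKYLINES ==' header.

== SKYLINES ==
[[43,19],[49,0]]
[[21,19],[28,0],[43,19],[49,0]]
[[17,5],[21,19],[28,5],[31,0],[43,19],[49,0]]
[[3,2],[5,0],[17,5],[21,19],[28,5],[31,0],[43,19],[49,0]]
[[3,2],[5,19],[12,0],[17,5],[21,19],[28,5],[31,0],[43,19],[49,0]]
[[3,2],[5,19],[12,0],[17,5],[21,19],[28,5],[31,0],[43,19],[49,0]]
[[3,2],[5,19],[12,0],[16,19],[28,5],[31,0],[43,19],[49,0]]
[[3,2],[5,19],[12,0],[16,19],[28,5],[31,0],[32,11],[38,0],[43,19],[49,0]]
[[3,2],[5,19],[12,0],[16,19],[28,5],[31,0],[32,11],[38,0],[43,19],[49,0]]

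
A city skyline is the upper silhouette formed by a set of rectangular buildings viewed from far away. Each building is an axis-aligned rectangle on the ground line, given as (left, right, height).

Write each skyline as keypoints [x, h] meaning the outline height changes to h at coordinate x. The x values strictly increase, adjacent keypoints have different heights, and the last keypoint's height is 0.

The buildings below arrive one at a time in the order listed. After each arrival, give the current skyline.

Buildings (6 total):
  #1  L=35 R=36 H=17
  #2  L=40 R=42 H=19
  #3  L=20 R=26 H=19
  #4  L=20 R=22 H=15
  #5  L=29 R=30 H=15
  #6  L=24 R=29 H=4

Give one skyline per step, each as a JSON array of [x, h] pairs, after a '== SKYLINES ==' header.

== SKYLINES ==
[[35,17],[36,0]]
[[35,17],[36,0],[40,19],[42,0]]
[[20,19],[26,0],[35,17],[36,0],[40,19],[42,0]]
[[20,19],[26,0],[35,17],[36,0],[40,19],[42,0]]
[[20,19],[26,0],[29,15],[30,0],[35,17],[36,0],[40,19],[42,0]]
[[20,19],[26,4],[29,15],[30,0],[35,17],[36,0],[40,19],[42,0]]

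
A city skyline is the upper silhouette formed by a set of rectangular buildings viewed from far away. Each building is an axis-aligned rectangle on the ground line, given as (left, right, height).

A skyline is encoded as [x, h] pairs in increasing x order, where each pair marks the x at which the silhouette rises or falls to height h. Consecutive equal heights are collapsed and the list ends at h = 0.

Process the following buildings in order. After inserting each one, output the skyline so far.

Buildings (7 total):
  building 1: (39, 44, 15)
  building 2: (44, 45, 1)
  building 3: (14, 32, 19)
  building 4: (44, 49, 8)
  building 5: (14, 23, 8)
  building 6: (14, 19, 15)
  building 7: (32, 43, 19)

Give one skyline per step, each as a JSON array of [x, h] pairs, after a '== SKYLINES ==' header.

== SKYLINES ==
[[39,15],[44,0]]
[[39,15],[44,1],[45,0]]
[[14,19],[32,0],[39,15],[44,1],[45,0]]
[[14,19],[32,0],[39,15],[44,8],[49,0]]
[[14,19],[32,0],[39,15],[44,8],[49,0]]
[[14,19],[32,0],[39,15],[44,8],[49,0]]
[[14,19],[43,15],[44,8],[49,0]]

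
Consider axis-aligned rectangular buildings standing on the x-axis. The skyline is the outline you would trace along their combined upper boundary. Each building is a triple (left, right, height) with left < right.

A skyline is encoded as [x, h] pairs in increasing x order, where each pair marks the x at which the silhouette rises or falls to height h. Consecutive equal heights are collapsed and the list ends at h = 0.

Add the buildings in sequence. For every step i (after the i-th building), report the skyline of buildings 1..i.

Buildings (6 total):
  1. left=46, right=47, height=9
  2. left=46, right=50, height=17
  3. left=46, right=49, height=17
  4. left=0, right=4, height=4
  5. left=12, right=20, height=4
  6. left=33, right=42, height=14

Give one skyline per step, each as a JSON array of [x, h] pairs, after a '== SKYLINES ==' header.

== SKYLINES ==
[[46,9],[47,0]]
[[46,17],[50,0]]
[[46,17],[50,0]]
[[0,4],[4,0],[46,17],[50,0]]
[[0,4],[4,0],[12,4],[20,0],[46,17],[50,0]]
[[0,4],[4,0],[12,4],[20,0],[33,14],[42,0],[46,17],[50,0]]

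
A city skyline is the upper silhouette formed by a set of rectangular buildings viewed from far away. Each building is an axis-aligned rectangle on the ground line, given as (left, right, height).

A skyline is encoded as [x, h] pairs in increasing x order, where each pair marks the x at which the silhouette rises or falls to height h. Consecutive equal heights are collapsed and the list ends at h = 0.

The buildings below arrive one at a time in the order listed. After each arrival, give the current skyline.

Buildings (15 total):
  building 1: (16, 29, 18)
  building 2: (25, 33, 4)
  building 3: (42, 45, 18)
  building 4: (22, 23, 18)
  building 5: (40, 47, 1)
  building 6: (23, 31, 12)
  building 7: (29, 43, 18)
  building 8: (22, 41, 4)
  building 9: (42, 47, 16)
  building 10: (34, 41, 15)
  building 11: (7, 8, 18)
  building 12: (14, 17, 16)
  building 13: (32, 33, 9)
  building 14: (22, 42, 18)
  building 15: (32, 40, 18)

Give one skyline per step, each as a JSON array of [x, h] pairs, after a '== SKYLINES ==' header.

== SKYLINES ==
[[16,18],[29,0]]
[[16,18],[29,4],[33,0]]
[[16,18],[29,4],[33,0],[42,18],[45,0]]
[[16,18],[29,4],[33,0],[42,18],[45,0]]
[[16,18],[29,4],[33,0],[40,1],[42,18],[45,1],[47,0]]
[[16,18],[29,12],[31,4],[33,0],[40,1],[42,18],[45,1],[47,0]]
[[16,18],[45,1],[47,0]]
[[16,18],[45,1],[47,0]]
[[16,18],[45,16],[47,0]]
[[16,18],[45,16],[47,0]]
[[7,18],[8,0],[16,18],[45,16],[47,0]]
[[7,18],[8,0],[14,16],[16,18],[45,16],[47,0]]
[[7,18],[8,0],[14,16],[16,18],[45,16],[47,0]]
[[7,18],[8,0],[14,16],[16,18],[45,16],[47,0]]
[[7,18],[8,0],[14,16],[16,18],[45,16],[47,0]]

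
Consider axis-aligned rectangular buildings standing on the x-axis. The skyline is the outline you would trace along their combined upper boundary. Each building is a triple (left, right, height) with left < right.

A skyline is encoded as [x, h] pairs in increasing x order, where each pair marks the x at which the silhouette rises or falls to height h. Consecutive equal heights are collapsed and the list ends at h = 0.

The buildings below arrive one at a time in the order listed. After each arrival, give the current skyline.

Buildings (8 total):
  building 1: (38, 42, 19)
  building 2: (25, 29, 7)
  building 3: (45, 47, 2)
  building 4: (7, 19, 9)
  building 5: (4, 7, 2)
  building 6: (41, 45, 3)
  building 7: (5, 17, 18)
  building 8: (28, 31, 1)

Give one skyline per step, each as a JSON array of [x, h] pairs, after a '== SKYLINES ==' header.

== SKYLINES ==
[[38,19],[42,0]]
[[25,7],[29,0],[38,19],[42,0]]
[[25,7],[29,0],[38,19],[42,0],[45,2],[47,0]]
[[7,9],[19,0],[25,7],[29,0],[38,19],[42,0],[45,2],[47,0]]
[[4,2],[7,9],[19,0],[25,7],[29,0],[38,19],[42,0],[45,2],[47,0]]
[[4,2],[7,9],[19,0],[25,7],[29,0],[38,19],[42,3],[45,2],[47,0]]
[[4,2],[5,18],[17,9],[19,0],[25,7],[29,0],[38,19],[42,3],[45,2],[47,0]]
[[4,2],[5,18],[17,9],[19,0],[25,7],[29,1],[31,0],[38,19],[42,3],[45,2],[47,0]]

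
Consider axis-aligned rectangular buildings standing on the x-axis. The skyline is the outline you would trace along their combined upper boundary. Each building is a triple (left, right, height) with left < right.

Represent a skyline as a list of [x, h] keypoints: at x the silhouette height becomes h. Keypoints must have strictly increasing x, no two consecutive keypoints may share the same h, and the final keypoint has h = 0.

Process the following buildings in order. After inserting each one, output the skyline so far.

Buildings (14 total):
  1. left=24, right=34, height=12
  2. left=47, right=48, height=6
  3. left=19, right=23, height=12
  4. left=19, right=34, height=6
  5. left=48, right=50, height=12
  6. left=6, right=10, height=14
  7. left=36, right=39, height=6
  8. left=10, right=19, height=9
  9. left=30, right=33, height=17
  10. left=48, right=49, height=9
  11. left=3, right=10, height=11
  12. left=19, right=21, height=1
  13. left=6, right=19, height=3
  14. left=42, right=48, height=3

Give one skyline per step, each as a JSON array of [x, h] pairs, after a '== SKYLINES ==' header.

== SKYLINES ==
[[24,12],[34,0]]
[[24,12],[34,0],[47,6],[48,0]]
[[19,12],[23,0],[24,12],[34,0],[47,6],[48,0]]
[[19,12],[23,6],[24,12],[34,0],[47,6],[48,0]]
[[19,12],[23,6],[24,12],[34,0],[47,6],[48,12],[50,0]]
[[6,14],[10,0],[19,12],[23,6],[24,12],[34,0],[47,6],[48,12],[50,0]]
[[6,14],[10,0],[19,12],[23,6],[24,12],[34,0],[36,6],[39,0],[47,6],[48,12],[50,0]]
[[6,14],[10,9],[19,12],[23,6],[24,12],[34,0],[36,6],[39,0],[47,6],[48,12],[50,0]]
[[6,14],[10,9],[19,12],[23,6],[24,12],[30,17],[33,12],[34,0],[36,6],[39,0],[47,6],[48,12],[50,0]]
[[6,14],[10,9],[19,12],[23,6],[24,12],[30,17],[33,12],[34,0],[36,6],[39,0],[47,6],[48,12],[50,0]]
[[3,11],[6,14],[10,9],[19,12],[23,6],[24,12],[30,17],[33,12],[34,0],[36,6],[39,0],[47,6],[48,12],[50,0]]
[[3,11],[6,14],[10,9],[19,12],[23,6],[24,12],[30,17],[33,12],[34,0],[36,6],[39,0],[47,6],[48,12],[50,0]]
[[3,11],[6,14],[10,9],[19,12],[23,6],[24,12],[30,17],[33,12],[34,0],[36,6],[39,0],[47,6],[48,12],[50,0]]
[[3,11],[6,14],[10,9],[19,12],[23,6],[24,12],[30,17],[33,12],[34,0],[36,6],[39,0],[42,3],[47,6],[48,12],[50,0]]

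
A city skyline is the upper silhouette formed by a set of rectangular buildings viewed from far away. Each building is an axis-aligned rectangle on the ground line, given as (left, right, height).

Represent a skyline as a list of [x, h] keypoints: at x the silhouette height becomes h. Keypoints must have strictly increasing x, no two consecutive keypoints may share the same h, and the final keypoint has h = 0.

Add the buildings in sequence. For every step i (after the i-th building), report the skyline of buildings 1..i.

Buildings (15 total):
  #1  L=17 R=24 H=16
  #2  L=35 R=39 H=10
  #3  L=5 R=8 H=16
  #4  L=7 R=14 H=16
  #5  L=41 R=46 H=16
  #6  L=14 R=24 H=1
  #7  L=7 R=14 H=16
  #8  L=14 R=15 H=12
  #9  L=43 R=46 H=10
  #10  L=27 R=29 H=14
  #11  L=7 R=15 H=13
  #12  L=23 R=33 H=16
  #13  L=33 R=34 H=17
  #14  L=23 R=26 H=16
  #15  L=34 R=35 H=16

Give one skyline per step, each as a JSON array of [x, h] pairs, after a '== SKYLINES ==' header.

== SKYLINES ==
[[17,16],[24,0]]
[[17,16],[24,0],[35,10],[39,0]]
[[5,16],[8,0],[17,16],[24,0],[35,10],[39,0]]
[[5,16],[14,0],[17,16],[24,0],[35,10],[39,0]]
[[5,16],[14,0],[17,16],[24,0],[35,10],[39,0],[41,16],[46,0]]
[[5,16],[14,1],[17,16],[24,0],[35,10],[39,0],[41,16],[46,0]]
[[5,16],[14,1],[17,16],[24,0],[35,10],[39,0],[41,16],[46,0]]
[[5,16],[14,12],[15,1],[17,16],[24,0],[35,10],[39,0],[41,16],[46,0]]
[[5,16],[14,12],[15,1],[17,16],[24,0],[35,10],[39,0],[41,16],[46,0]]
[[5,16],[14,12],[15,1],[17,16],[24,0],[27,14],[29,0],[35,10],[39,0],[41,16],[46,0]]
[[5,16],[14,13],[15,1],[17,16],[24,0],[27,14],[29,0],[35,10],[39,0],[41,16],[46,0]]
[[5,16],[14,13],[15,1],[17,16],[33,0],[35,10],[39,0],[41,16],[46,0]]
[[5,16],[14,13],[15,1],[17,16],[33,17],[34,0],[35,10],[39,0],[41,16],[46,0]]
[[5,16],[14,13],[15,1],[17,16],[33,17],[34,0],[35,10],[39,0],[41,16],[46,0]]
[[5,16],[14,13],[15,1],[17,16],[33,17],[34,16],[35,10],[39,0],[41,16],[46,0]]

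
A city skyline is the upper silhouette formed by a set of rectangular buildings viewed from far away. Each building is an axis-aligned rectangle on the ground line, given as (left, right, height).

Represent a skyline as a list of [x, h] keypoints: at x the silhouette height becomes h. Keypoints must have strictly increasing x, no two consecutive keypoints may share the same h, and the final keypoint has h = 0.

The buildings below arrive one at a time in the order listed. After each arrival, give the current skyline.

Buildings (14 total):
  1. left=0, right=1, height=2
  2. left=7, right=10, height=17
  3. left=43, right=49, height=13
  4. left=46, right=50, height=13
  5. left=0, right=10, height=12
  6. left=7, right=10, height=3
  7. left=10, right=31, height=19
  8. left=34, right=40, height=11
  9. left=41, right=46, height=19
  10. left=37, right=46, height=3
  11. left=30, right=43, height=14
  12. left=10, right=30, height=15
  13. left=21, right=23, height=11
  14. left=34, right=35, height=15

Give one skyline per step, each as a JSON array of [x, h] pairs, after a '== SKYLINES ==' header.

== SKYLINES ==
[[0,2],[1,0]]
[[0,2],[1,0],[7,17],[10,0]]
[[0,2],[1,0],[7,17],[10,0],[43,13],[49,0]]
[[0,2],[1,0],[7,17],[10,0],[43,13],[50,0]]
[[0,12],[7,17],[10,0],[43,13],[50,0]]
[[0,12],[7,17],[10,0],[43,13],[50,0]]
[[0,12],[7,17],[10,19],[31,0],[43,13],[50,0]]
[[0,12],[7,17],[10,19],[31,0],[34,11],[40,0],[43,13],[50,0]]
[[0,12],[7,17],[10,19],[31,0],[34,11],[40,0],[41,19],[46,13],[50,0]]
[[0,12],[7,17],[10,19],[31,0],[34,11],[40,3],[41,19],[46,13],[50,0]]
[[0,12],[7,17],[10,19],[31,14],[41,19],[46,13],[50,0]]
[[0,12],[7,17],[10,19],[31,14],[41,19],[46,13],[50,0]]
[[0,12],[7,17],[10,19],[31,14],[41,19],[46,13],[50,0]]
[[0,12],[7,17],[10,19],[31,14],[34,15],[35,14],[41,19],[46,13],[50,0]]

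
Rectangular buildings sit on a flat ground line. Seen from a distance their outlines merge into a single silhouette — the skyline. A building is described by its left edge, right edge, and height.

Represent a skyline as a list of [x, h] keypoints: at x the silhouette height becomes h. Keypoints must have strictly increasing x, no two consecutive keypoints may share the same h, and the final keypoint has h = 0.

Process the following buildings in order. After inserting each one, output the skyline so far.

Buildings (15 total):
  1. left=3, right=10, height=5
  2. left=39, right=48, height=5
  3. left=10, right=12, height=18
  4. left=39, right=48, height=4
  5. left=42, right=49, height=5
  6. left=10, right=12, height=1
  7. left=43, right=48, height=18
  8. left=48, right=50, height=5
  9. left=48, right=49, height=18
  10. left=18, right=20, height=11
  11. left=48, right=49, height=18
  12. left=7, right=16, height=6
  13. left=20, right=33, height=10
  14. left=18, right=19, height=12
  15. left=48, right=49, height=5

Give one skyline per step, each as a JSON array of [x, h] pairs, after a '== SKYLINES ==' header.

== SKYLINES ==
[[3,5],[10,0]]
[[3,5],[10,0],[39,5],[48,0]]
[[3,5],[10,18],[12,0],[39,5],[48,0]]
[[3,5],[10,18],[12,0],[39,5],[48,0]]
[[3,5],[10,18],[12,0],[39,5],[49,0]]
[[3,5],[10,18],[12,0],[39,5],[49,0]]
[[3,5],[10,18],[12,0],[39,5],[43,18],[48,5],[49,0]]
[[3,5],[10,18],[12,0],[39,5],[43,18],[48,5],[50,0]]
[[3,5],[10,18],[12,0],[39,5],[43,18],[49,5],[50,0]]
[[3,5],[10,18],[12,0],[18,11],[20,0],[39,5],[43,18],[49,5],[50,0]]
[[3,5],[10,18],[12,0],[18,11],[20,0],[39,5],[43,18],[49,5],[50,0]]
[[3,5],[7,6],[10,18],[12,6],[16,0],[18,11],[20,0],[39,5],[43,18],[49,5],[50,0]]
[[3,5],[7,6],[10,18],[12,6],[16,0],[18,11],[20,10],[33,0],[39,5],[43,18],[49,5],[50,0]]
[[3,5],[7,6],[10,18],[12,6],[16,0],[18,12],[19,11],[20,10],[33,0],[39,5],[43,18],[49,5],[50,0]]
[[3,5],[7,6],[10,18],[12,6],[16,0],[18,12],[19,11],[20,10],[33,0],[39,5],[43,18],[49,5],[50,0]]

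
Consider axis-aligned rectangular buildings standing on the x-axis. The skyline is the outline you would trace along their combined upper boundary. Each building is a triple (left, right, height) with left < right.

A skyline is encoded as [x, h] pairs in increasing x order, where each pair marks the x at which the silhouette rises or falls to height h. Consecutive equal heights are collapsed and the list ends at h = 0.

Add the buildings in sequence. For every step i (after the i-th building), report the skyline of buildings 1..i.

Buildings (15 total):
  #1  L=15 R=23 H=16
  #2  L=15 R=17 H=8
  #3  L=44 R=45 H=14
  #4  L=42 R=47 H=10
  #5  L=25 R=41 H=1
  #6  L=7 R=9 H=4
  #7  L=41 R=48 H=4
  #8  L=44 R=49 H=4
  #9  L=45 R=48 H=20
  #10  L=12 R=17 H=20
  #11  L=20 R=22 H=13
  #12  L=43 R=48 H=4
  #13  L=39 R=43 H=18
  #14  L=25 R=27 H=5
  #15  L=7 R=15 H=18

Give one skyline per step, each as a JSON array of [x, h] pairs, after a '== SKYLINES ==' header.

== SKYLINES ==
[[15,16],[23,0]]
[[15,16],[23,0]]
[[15,16],[23,0],[44,14],[45,0]]
[[15,16],[23,0],[42,10],[44,14],[45,10],[47,0]]
[[15,16],[23,0],[25,1],[41,0],[42,10],[44,14],[45,10],[47,0]]
[[7,4],[9,0],[15,16],[23,0],[25,1],[41,0],[42,10],[44,14],[45,10],[47,0]]
[[7,4],[9,0],[15,16],[23,0],[25,1],[41,4],[42,10],[44,14],[45,10],[47,4],[48,0]]
[[7,4],[9,0],[15,16],[23,0],[25,1],[41,4],[42,10],[44,14],[45,10],[47,4],[49,0]]
[[7,4],[9,0],[15,16],[23,0],[25,1],[41,4],[42,10],[44,14],[45,20],[48,4],[49,0]]
[[7,4],[9,0],[12,20],[17,16],[23,0],[25,1],[41,4],[42,10],[44,14],[45,20],[48,4],[49,0]]
[[7,4],[9,0],[12,20],[17,16],[23,0],[25,1],[41,4],[42,10],[44,14],[45,20],[48,4],[49,0]]
[[7,4],[9,0],[12,20],[17,16],[23,0],[25,1],[41,4],[42,10],[44,14],[45,20],[48,4],[49,0]]
[[7,4],[9,0],[12,20],[17,16],[23,0],[25,1],[39,18],[43,10],[44,14],[45,20],[48,4],[49,0]]
[[7,4],[9,0],[12,20],[17,16],[23,0],[25,5],[27,1],[39,18],[43,10],[44,14],[45,20],[48,4],[49,0]]
[[7,18],[12,20],[17,16],[23,0],[25,5],[27,1],[39,18],[43,10],[44,14],[45,20],[48,4],[49,0]]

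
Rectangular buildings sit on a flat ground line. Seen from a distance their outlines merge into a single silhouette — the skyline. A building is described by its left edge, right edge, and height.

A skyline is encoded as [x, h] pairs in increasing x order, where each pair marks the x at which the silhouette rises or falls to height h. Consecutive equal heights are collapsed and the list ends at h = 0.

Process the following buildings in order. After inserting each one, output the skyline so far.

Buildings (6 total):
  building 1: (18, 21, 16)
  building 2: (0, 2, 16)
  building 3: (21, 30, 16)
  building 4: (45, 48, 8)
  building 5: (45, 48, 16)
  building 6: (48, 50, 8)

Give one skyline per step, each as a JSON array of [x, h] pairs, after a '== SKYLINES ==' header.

== SKYLINES ==
[[18,16],[21,0]]
[[0,16],[2,0],[18,16],[21,0]]
[[0,16],[2,0],[18,16],[30,0]]
[[0,16],[2,0],[18,16],[30,0],[45,8],[48,0]]
[[0,16],[2,0],[18,16],[30,0],[45,16],[48,0]]
[[0,16],[2,0],[18,16],[30,0],[45,16],[48,8],[50,0]]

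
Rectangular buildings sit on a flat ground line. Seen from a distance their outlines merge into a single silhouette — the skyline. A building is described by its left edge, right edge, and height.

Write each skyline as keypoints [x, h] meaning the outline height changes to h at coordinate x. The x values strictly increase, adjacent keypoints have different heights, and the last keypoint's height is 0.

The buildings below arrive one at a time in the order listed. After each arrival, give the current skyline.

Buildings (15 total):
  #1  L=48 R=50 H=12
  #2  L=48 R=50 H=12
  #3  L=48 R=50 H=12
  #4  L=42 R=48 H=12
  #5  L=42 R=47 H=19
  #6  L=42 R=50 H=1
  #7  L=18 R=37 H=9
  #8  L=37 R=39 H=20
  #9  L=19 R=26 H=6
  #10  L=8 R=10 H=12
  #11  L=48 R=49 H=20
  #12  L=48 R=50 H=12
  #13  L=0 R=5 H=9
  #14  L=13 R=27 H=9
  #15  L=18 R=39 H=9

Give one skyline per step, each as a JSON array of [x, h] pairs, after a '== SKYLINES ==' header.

== SKYLINES ==
[[48,12],[50,0]]
[[48,12],[50,0]]
[[48,12],[50,0]]
[[42,12],[50,0]]
[[42,19],[47,12],[50,0]]
[[42,19],[47,12],[50,0]]
[[18,9],[37,0],[42,19],[47,12],[50,0]]
[[18,9],[37,20],[39,0],[42,19],[47,12],[50,0]]
[[18,9],[37,20],[39,0],[42,19],[47,12],[50,0]]
[[8,12],[10,0],[18,9],[37,20],[39,0],[42,19],[47,12],[50,0]]
[[8,12],[10,0],[18,9],[37,20],[39,0],[42,19],[47,12],[48,20],[49,12],[50,0]]
[[8,12],[10,0],[18,9],[37,20],[39,0],[42,19],[47,12],[48,20],[49,12],[50,0]]
[[0,9],[5,0],[8,12],[10,0],[18,9],[37,20],[39,0],[42,19],[47,12],[48,20],[49,12],[50,0]]
[[0,9],[5,0],[8,12],[10,0],[13,9],[37,20],[39,0],[42,19],[47,12],[48,20],[49,12],[50,0]]
[[0,9],[5,0],[8,12],[10,0],[13,9],[37,20],[39,0],[42,19],[47,12],[48,20],[49,12],[50,0]]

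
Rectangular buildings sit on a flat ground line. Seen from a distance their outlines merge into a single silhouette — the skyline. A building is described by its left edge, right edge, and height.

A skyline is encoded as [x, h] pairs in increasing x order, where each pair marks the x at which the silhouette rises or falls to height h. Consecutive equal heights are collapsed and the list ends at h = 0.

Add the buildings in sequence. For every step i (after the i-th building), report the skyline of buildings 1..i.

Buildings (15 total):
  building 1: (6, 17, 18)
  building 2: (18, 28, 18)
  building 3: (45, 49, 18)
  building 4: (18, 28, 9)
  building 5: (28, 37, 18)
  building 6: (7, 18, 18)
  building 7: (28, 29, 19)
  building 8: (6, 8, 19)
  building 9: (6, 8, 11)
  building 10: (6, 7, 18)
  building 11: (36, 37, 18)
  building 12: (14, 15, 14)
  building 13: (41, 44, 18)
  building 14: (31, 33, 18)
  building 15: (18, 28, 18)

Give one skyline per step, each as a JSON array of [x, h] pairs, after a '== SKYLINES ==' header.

== SKYLINES ==
[[6,18],[17,0]]
[[6,18],[17,0],[18,18],[28,0]]
[[6,18],[17,0],[18,18],[28,0],[45,18],[49,0]]
[[6,18],[17,0],[18,18],[28,0],[45,18],[49,0]]
[[6,18],[17,0],[18,18],[37,0],[45,18],[49,0]]
[[6,18],[37,0],[45,18],[49,0]]
[[6,18],[28,19],[29,18],[37,0],[45,18],[49,0]]
[[6,19],[8,18],[28,19],[29,18],[37,0],[45,18],[49,0]]
[[6,19],[8,18],[28,19],[29,18],[37,0],[45,18],[49,0]]
[[6,19],[8,18],[28,19],[29,18],[37,0],[45,18],[49,0]]
[[6,19],[8,18],[28,19],[29,18],[37,0],[45,18],[49,0]]
[[6,19],[8,18],[28,19],[29,18],[37,0],[45,18],[49,0]]
[[6,19],[8,18],[28,19],[29,18],[37,0],[41,18],[44,0],[45,18],[49,0]]
[[6,19],[8,18],[28,19],[29,18],[37,0],[41,18],[44,0],[45,18],[49,0]]
[[6,19],[8,18],[28,19],[29,18],[37,0],[41,18],[44,0],[45,18],[49,0]]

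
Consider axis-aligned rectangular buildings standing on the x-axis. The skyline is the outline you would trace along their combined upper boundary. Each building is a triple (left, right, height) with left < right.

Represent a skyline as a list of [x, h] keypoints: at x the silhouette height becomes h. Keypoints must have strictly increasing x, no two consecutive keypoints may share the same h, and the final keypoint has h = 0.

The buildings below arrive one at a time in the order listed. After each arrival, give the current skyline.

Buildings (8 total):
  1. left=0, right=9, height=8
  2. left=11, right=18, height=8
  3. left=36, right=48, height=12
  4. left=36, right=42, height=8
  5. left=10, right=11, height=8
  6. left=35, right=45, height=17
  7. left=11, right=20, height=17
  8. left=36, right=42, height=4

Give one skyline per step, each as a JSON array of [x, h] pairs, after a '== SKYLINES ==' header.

== SKYLINES ==
[[0,8],[9,0]]
[[0,8],[9,0],[11,8],[18,0]]
[[0,8],[9,0],[11,8],[18,0],[36,12],[48,0]]
[[0,8],[9,0],[11,8],[18,0],[36,12],[48,0]]
[[0,8],[9,0],[10,8],[18,0],[36,12],[48,0]]
[[0,8],[9,0],[10,8],[18,0],[35,17],[45,12],[48,0]]
[[0,8],[9,0],[10,8],[11,17],[20,0],[35,17],[45,12],[48,0]]
[[0,8],[9,0],[10,8],[11,17],[20,0],[35,17],[45,12],[48,0]]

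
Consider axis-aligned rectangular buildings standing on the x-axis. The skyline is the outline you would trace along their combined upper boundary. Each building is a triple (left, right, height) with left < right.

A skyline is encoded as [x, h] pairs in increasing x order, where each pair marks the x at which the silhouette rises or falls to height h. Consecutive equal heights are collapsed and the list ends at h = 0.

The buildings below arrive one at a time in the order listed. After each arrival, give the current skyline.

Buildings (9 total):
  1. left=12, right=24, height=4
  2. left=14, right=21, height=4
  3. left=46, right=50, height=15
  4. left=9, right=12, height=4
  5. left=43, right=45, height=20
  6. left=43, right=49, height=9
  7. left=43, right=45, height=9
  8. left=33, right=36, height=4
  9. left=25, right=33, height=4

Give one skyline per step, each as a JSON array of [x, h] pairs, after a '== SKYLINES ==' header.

== SKYLINES ==
[[12,4],[24,0]]
[[12,4],[24,0]]
[[12,4],[24,0],[46,15],[50,0]]
[[9,4],[24,0],[46,15],[50,0]]
[[9,4],[24,0],[43,20],[45,0],[46,15],[50,0]]
[[9,4],[24,0],[43,20],[45,9],[46,15],[50,0]]
[[9,4],[24,0],[43,20],[45,9],[46,15],[50,0]]
[[9,4],[24,0],[33,4],[36,0],[43,20],[45,9],[46,15],[50,0]]
[[9,4],[24,0],[25,4],[36,0],[43,20],[45,9],[46,15],[50,0]]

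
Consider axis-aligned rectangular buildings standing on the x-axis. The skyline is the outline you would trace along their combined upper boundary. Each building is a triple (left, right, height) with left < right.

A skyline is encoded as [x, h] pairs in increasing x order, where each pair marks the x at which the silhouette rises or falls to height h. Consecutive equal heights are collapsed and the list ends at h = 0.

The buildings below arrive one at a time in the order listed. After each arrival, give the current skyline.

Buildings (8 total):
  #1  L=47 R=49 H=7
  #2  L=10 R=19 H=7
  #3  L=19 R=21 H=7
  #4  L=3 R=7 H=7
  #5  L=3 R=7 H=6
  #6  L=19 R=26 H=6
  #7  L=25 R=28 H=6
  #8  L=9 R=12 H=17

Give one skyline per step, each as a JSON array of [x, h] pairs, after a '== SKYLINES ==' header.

== SKYLINES ==
[[47,7],[49,0]]
[[10,7],[19,0],[47,7],[49,0]]
[[10,7],[21,0],[47,7],[49,0]]
[[3,7],[7,0],[10,7],[21,0],[47,7],[49,0]]
[[3,7],[7,0],[10,7],[21,0],[47,7],[49,0]]
[[3,7],[7,0],[10,7],[21,6],[26,0],[47,7],[49,0]]
[[3,7],[7,0],[10,7],[21,6],[28,0],[47,7],[49,0]]
[[3,7],[7,0],[9,17],[12,7],[21,6],[28,0],[47,7],[49,0]]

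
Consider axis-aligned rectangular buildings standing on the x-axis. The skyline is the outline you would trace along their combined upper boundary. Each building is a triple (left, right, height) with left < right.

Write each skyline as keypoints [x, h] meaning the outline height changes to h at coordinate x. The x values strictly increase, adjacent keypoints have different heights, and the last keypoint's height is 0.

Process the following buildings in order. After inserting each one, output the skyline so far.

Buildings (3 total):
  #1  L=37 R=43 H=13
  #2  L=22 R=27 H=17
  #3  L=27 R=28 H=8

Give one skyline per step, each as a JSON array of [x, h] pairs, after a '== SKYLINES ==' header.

== SKYLINES ==
[[37,13],[43,0]]
[[22,17],[27,0],[37,13],[43,0]]
[[22,17],[27,8],[28,0],[37,13],[43,0]]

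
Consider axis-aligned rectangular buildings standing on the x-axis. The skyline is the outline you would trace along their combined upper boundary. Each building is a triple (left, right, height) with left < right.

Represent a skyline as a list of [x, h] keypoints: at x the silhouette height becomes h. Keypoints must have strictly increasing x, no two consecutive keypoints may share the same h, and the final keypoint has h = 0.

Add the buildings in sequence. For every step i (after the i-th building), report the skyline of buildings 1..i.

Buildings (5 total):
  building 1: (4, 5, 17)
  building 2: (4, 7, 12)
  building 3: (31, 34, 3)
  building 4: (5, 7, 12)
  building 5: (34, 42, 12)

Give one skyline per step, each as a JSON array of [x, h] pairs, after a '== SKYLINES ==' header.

== SKYLINES ==
[[4,17],[5,0]]
[[4,17],[5,12],[7,0]]
[[4,17],[5,12],[7,0],[31,3],[34,0]]
[[4,17],[5,12],[7,0],[31,3],[34,0]]
[[4,17],[5,12],[7,0],[31,3],[34,12],[42,0]]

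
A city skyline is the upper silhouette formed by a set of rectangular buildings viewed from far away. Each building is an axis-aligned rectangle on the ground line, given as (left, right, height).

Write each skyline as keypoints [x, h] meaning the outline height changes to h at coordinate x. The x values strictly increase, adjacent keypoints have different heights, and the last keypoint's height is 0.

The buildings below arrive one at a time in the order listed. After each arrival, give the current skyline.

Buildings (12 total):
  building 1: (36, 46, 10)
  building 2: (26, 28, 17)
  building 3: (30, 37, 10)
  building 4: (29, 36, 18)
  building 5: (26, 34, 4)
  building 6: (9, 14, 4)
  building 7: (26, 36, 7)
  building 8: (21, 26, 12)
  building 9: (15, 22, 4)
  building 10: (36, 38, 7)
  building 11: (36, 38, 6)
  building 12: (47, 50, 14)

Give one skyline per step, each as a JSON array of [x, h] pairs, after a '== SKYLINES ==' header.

== SKYLINES ==
[[36,10],[46,0]]
[[26,17],[28,0],[36,10],[46,0]]
[[26,17],[28,0],[30,10],[46,0]]
[[26,17],[28,0],[29,18],[36,10],[46,0]]
[[26,17],[28,4],[29,18],[36,10],[46,0]]
[[9,4],[14,0],[26,17],[28,4],[29,18],[36,10],[46,0]]
[[9,4],[14,0],[26,17],[28,7],[29,18],[36,10],[46,0]]
[[9,4],[14,0],[21,12],[26,17],[28,7],[29,18],[36,10],[46,0]]
[[9,4],[14,0],[15,4],[21,12],[26,17],[28,7],[29,18],[36,10],[46,0]]
[[9,4],[14,0],[15,4],[21,12],[26,17],[28,7],[29,18],[36,10],[46,0]]
[[9,4],[14,0],[15,4],[21,12],[26,17],[28,7],[29,18],[36,10],[46,0]]
[[9,4],[14,0],[15,4],[21,12],[26,17],[28,7],[29,18],[36,10],[46,0],[47,14],[50,0]]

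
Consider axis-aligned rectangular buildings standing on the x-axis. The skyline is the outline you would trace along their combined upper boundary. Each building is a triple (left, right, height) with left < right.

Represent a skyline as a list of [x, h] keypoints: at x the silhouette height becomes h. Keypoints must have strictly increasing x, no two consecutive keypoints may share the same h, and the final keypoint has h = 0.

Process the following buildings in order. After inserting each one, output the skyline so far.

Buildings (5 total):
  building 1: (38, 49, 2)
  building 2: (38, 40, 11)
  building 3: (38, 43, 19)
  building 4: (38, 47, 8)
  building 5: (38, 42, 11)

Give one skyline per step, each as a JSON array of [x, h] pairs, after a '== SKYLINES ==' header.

== SKYLINES ==
[[38,2],[49,0]]
[[38,11],[40,2],[49,0]]
[[38,19],[43,2],[49,0]]
[[38,19],[43,8],[47,2],[49,0]]
[[38,19],[43,8],[47,2],[49,0]]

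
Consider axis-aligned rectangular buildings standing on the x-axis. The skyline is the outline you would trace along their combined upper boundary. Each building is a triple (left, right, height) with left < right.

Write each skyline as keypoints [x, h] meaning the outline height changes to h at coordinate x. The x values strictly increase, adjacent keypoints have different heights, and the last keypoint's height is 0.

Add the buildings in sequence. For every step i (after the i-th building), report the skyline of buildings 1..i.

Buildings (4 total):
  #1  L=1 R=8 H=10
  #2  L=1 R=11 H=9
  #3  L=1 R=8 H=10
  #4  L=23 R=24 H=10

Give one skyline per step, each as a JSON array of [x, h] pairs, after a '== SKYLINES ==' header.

== SKYLINES ==
[[1,10],[8,0]]
[[1,10],[8,9],[11,0]]
[[1,10],[8,9],[11,0]]
[[1,10],[8,9],[11,0],[23,10],[24,0]]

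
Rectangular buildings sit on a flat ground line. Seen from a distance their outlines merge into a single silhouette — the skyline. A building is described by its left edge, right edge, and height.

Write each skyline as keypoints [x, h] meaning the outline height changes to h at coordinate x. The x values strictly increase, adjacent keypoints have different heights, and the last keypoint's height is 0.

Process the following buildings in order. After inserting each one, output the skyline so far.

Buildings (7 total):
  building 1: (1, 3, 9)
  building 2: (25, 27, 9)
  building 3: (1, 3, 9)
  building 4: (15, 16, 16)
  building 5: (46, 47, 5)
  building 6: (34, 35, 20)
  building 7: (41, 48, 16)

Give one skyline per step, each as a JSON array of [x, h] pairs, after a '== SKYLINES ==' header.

== SKYLINES ==
[[1,9],[3,0]]
[[1,9],[3,0],[25,9],[27,0]]
[[1,9],[3,0],[25,9],[27,0]]
[[1,9],[3,0],[15,16],[16,0],[25,9],[27,0]]
[[1,9],[3,0],[15,16],[16,0],[25,9],[27,0],[46,5],[47,0]]
[[1,9],[3,0],[15,16],[16,0],[25,9],[27,0],[34,20],[35,0],[46,5],[47,0]]
[[1,9],[3,0],[15,16],[16,0],[25,9],[27,0],[34,20],[35,0],[41,16],[48,0]]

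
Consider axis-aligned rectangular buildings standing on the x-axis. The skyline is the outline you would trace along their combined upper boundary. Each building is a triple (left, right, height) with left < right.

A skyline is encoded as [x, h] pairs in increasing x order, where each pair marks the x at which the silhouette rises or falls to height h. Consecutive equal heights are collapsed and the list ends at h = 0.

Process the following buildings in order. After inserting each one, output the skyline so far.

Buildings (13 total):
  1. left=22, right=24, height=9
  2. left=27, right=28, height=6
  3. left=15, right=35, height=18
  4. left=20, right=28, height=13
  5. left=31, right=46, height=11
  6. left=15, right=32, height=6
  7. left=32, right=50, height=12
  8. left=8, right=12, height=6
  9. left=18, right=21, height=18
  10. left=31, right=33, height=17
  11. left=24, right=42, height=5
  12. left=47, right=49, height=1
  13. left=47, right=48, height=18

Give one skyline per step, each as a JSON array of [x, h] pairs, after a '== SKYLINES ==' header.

== SKYLINES ==
[[22,9],[24,0]]
[[22,9],[24,0],[27,6],[28,0]]
[[15,18],[35,0]]
[[15,18],[35,0]]
[[15,18],[35,11],[46,0]]
[[15,18],[35,11],[46,0]]
[[15,18],[35,12],[50,0]]
[[8,6],[12,0],[15,18],[35,12],[50,0]]
[[8,6],[12,0],[15,18],[35,12],[50,0]]
[[8,6],[12,0],[15,18],[35,12],[50,0]]
[[8,6],[12,0],[15,18],[35,12],[50,0]]
[[8,6],[12,0],[15,18],[35,12],[50,0]]
[[8,6],[12,0],[15,18],[35,12],[47,18],[48,12],[50,0]]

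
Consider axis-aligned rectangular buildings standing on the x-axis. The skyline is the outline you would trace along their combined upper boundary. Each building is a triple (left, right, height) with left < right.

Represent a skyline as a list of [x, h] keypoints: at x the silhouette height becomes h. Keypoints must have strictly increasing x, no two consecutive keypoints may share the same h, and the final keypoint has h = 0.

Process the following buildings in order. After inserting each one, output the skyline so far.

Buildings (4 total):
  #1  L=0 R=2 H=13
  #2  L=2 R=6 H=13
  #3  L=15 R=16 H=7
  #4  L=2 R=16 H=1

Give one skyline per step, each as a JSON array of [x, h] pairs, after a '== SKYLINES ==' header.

== SKYLINES ==
[[0,13],[2,0]]
[[0,13],[6,0]]
[[0,13],[6,0],[15,7],[16,0]]
[[0,13],[6,1],[15,7],[16,0]]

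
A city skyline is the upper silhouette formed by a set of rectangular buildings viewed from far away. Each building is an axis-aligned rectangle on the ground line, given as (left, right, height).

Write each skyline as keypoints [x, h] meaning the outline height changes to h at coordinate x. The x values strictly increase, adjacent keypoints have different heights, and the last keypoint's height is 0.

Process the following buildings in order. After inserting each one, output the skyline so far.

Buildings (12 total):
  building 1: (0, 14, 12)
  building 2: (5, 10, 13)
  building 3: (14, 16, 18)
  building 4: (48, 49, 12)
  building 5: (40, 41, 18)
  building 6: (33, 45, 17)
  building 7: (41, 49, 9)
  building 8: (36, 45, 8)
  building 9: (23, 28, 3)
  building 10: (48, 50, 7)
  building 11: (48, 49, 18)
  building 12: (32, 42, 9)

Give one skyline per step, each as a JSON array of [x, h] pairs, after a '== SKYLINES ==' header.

== SKYLINES ==
[[0,12],[14,0]]
[[0,12],[5,13],[10,12],[14,0]]
[[0,12],[5,13],[10,12],[14,18],[16,0]]
[[0,12],[5,13],[10,12],[14,18],[16,0],[48,12],[49,0]]
[[0,12],[5,13],[10,12],[14,18],[16,0],[40,18],[41,0],[48,12],[49,0]]
[[0,12],[5,13],[10,12],[14,18],[16,0],[33,17],[40,18],[41,17],[45,0],[48,12],[49,0]]
[[0,12],[5,13],[10,12],[14,18],[16,0],[33,17],[40,18],[41,17],[45,9],[48,12],[49,0]]
[[0,12],[5,13],[10,12],[14,18],[16,0],[33,17],[40,18],[41,17],[45,9],[48,12],[49,0]]
[[0,12],[5,13],[10,12],[14,18],[16,0],[23,3],[28,0],[33,17],[40,18],[41,17],[45,9],[48,12],[49,0]]
[[0,12],[5,13],[10,12],[14,18],[16,0],[23,3],[28,0],[33,17],[40,18],[41,17],[45,9],[48,12],[49,7],[50,0]]
[[0,12],[5,13],[10,12],[14,18],[16,0],[23,3],[28,0],[33,17],[40,18],[41,17],[45,9],[48,18],[49,7],[50,0]]
[[0,12],[5,13],[10,12],[14,18],[16,0],[23,3],[28,0],[32,9],[33,17],[40,18],[41,17],[45,9],[48,18],[49,7],[50,0]]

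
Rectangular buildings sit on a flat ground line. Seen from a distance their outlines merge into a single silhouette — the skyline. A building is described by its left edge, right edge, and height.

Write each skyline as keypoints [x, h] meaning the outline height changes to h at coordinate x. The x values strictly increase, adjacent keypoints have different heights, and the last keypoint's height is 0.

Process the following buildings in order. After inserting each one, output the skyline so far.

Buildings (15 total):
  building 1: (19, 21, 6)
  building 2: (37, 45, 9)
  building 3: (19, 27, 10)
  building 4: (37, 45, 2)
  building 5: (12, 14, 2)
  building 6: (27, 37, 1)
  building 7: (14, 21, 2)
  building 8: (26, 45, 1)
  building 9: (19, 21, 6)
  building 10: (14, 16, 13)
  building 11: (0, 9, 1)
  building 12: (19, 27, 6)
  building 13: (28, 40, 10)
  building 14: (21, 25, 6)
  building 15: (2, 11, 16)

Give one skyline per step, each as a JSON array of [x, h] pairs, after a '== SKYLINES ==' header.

== SKYLINES ==
[[19,6],[21,0]]
[[19,6],[21,0],[37,9],[45,0]]
[[19,10],[27,0],[37,9],[45,0]]
[[19,10],[27,0],[37,9],[45,0]]
[[12,2],[14,0],[19,10],[27,0],[37,9],[45,0]]
[[12,2],[14,0],[19,10],[27,1],[37,9],[45,0]]
[[12,2],[19,10],[27,1],[37,9],[45,0]]
[[12,2],[19,10],[27,1],[37,9],[45,0]]
[[12,2],[19,10],[27,1],[37,9],[45,0]]
[[12,2],[14,13],[16,2],[19,10],[27,1],[37,9],[45,0]]
[[0,1],[9,0],[12,2],[14,13],[16,2],[19,10],[27,1],[37,9],[45,0]]
[[0,1],[9,0],[12,2],[14,13],[16,2],[19,10],[27,1],[37,9],[45,0]]
[[0,1],[9,0],[12,2],[14,13],[16,2],[19,10],[27,1],[28,10],[40,9],[45,0]]
[[0,1],[9,0],[12,2],[14,13],[16,2],[19,10],[27,1],[28,10],[40,9],[45,0]]
[[0,1],[2,16],[11,0],[12,2],[14,13],[16,2],[19,10],[27,1],[28,10],[40,9],[45,0]]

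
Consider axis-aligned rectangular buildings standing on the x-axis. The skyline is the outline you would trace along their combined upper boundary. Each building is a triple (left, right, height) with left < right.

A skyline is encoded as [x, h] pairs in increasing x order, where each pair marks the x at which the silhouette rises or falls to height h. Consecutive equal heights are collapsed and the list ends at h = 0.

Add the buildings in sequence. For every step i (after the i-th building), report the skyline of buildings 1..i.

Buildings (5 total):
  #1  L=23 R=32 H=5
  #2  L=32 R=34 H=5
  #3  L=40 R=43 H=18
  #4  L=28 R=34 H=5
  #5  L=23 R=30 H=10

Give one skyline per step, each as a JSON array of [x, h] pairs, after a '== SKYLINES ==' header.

== SKYLINES ==
[[23,5],[32,0]]
[[23,5],[34,0]]
[[23,5],[34,0],[40,18],[43,0]]
[[23,5],[34,0],[40,18],[43,0]]
[[23,10],[30,5],[34,0],[40,18],[43,0]]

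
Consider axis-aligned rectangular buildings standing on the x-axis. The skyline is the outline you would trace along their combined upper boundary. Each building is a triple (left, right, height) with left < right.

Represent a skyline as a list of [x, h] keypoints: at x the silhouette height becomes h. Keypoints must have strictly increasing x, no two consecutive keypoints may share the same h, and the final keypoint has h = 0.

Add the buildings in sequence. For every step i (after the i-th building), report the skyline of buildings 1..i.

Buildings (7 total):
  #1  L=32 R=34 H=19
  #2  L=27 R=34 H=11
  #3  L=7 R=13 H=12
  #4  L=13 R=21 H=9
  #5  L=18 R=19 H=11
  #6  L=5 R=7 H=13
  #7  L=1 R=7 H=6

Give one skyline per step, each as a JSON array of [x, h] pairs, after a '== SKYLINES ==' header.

== SKYLINES ==
[[32,19],[34,0]]
[[27,11],[32,19],[34,0]]
[[7,12],[13,0],[27,11],[32,19],[34,0]]
[[7,12],[13,9],[21,0],[27,11],[32,19],[34,0]]
[[7,12],[13,9],[18,11],[19,9],[21,0],[27,11],[32,19],[34,0]]
[[5,13],[7,12],[13,9],[18,11],[19,9],[21,0],[27,11],[32,19],[34,0]]
[[1,6],[5,13],[7,12],[13,9],[18,11],[19,9],[21,0],[27,11],[32,19],[34,0]]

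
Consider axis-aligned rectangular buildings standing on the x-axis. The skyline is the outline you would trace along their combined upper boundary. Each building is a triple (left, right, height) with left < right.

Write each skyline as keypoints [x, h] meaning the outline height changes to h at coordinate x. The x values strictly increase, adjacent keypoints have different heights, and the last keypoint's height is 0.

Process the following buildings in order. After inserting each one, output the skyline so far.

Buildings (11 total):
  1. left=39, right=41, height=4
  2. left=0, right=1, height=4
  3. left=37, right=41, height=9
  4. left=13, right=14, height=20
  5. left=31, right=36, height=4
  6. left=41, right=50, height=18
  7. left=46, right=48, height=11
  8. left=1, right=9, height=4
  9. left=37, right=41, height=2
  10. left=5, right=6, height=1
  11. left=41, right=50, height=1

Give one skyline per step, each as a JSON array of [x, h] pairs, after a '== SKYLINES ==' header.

== SKYLINES ==
[[39,4],[41,0]]
[[0,4],[1,0],[39,4],[41,0]]
[[0,4],[1,0],[37,9],[41,0]]
[[0,4],[1,0],[13,20],[14,0],[37,9],[41,0]]
[[0,4],[1,0],[13,20],[14,0],[31,4],[36,0],[37,9],[41,0]]
[[0,4],[1,0],[13,20],[14,0],[31,4],[36,0],[37,9],[41,18],[50,0]]
[[0,4],[1,0],[13,20],[14,0],[31,4],[36,0],[37,9],[41,18],[50,0]]
[[0,4],[9,0],[13,20],[14,0],[31,4],[36,0],[37,9],[41,18],[50,0]]
[[0,4],[9,0],[13,20],[14,0],[31,4],[36,0],[37,9],[41,18],[50,0]]
[[0,4],[9,0],[13,20],[14,0],[31,4],[36,0],[37,9],[41,18],[50,0]]
[[0,4],[9,0],[13,20],[14,0],[31,4],[36,0],[37,9],[41,18],[50,0]]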